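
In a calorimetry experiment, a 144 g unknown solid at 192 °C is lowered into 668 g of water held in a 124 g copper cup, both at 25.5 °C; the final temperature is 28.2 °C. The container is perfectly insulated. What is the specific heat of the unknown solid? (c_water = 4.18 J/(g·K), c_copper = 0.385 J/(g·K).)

c ≈ 0.325 J/(g·K)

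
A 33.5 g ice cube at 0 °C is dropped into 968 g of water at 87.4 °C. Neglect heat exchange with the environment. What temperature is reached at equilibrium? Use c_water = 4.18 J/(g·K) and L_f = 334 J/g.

Energy conservation, ΣQ = 0:
fusion: m_ice L_f = 33.5·334 = 11189; meltwater 0→T: 33.5·4.18·T = 140.03 T; water cools: 968·4.18·(T − 87.4) = 4046.2(T − 87.4)
4186.3 T = 353641 − 11189 = 342452
T ≈ 81.80 °C. Since T > 0 °C, the all-ice-melts assumption holds.

T_f ≈ 81.8 °C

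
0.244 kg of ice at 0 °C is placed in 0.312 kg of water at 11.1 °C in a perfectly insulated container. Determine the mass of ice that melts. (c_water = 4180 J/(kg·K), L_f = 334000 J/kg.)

m_melted ≈ 0.0433 kg

Water can give up m c ΔT = 0.312×4180×11.1 = 14476 J before reaching 0 °C.
To melt every bit of ice: 0.244×334000 = 81496 J.
Since 14476 < 81496 J, not all the ice melts; equilibrium is at 0 °C.
m_melted×334000 = 14476  ⇒  m_melted ≈ 0.04334 kg.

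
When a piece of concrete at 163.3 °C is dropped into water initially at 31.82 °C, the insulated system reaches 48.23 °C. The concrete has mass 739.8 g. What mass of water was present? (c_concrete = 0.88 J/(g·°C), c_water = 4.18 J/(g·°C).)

m ≈ 1090 g

|Q_concrete| = |Q_water|:
739.8×0.88×(163.3 − 48.23) = m×4.18×(48.23 − 31.82)
68.59 m = 74913  ⇒  m ≈ 1092 g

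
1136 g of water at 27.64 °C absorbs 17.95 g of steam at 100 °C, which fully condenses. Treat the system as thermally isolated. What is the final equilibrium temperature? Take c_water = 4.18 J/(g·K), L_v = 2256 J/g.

T_f ≈ 37.2 °C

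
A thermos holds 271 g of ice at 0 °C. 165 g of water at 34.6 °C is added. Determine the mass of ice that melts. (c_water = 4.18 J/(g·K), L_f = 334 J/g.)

m_melted ≈ 71.4 g

Water can give up m c ΔT = 165×4.18×34.6 = 23864 J before reaching 0 °C.
Fully melting the ice requires m_ice L_f = 271×334 = 90514 J.
23864 J < 90514 J, so only part of the ice melts and the system sits at 0 °C.
m_melt = 23864 / L_f = 71.45 g.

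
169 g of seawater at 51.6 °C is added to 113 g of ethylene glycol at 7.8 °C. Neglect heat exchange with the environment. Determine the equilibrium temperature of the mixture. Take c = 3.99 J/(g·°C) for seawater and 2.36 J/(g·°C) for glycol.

T_f ≈ 39.2 °C

T_f is the heat-capacity-weighted average of the initial temperatures:
T_f = (674.31×51.6 + 266.68×7.8) / (674.31 + 266.68)
    = 36874 / 940.99 ≈ 39.19 °C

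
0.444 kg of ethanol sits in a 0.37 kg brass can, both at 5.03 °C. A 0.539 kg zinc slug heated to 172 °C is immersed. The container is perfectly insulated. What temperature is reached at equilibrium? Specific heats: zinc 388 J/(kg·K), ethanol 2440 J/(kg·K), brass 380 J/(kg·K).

Setting the total heat transfer to zero:
0.539·388·(T − 172) + 0.444·2440·(T − 5.03) + 0.37·380·(T − 5.03) = 0
209.13(T − 172) + 1083.4(T − 5.03) + 140.6(T − 5.03) = 0
1433.1 T = 42127
T ≈ 29.40 °C

T_f ≈ 29.4 °C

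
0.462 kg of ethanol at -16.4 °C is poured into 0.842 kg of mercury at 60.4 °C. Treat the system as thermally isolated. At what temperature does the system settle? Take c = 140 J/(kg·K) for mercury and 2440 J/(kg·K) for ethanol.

T_f ≈ -9.1 °C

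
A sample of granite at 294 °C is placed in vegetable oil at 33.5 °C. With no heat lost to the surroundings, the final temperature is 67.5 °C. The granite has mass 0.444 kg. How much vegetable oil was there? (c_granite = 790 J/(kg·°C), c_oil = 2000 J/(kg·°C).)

m ≈ 1.17 kg

Taking heat into each body as positive, Σ m c ΔT = 0:
0.444×790×(67.5 − 294) + m×2000×(67.5 − 33.5) = 0
68000 m = 79447
m = 79447/68000 ≈ 1.168 kg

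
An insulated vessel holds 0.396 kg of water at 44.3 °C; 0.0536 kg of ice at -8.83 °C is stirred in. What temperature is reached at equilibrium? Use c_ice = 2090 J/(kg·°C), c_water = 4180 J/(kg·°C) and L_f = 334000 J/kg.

Energy balance with sensible and latent terms:
warm ice to 0 °C: 0.0536×2090×(0 − (-8.83)) = 989.17; fusion: m_ice L_f = 0.0536×334000 = 17902; meltwater 0→T: 0.0536×4180×T = 224.05 T; water: 1655.3(T − 44.3)
1879.3 T = 73329 − 18892 = 54437
T ≈ 28.97 °C. Since T > 0 °C, the all-ice-melts assumption holds.

T_f ≈ 29.0 °C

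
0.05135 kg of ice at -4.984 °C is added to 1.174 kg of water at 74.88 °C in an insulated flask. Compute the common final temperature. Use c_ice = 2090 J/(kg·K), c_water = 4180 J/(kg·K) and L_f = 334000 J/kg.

Taking heat into each body as positive, Σ m c ΔT = 0:
warm ice to 0 °C: 0.05135×2090×(0 − (-4.984)) = 534.89; melt ice: 0.05135×334000 = 17151; meltwater 0→T: 0.05135×4180×T = 214.64 T; water: 4907.3(T − 74.88)
5122 T = 367460 − 17686 = 349774
T ≈ 68.29 °C — above 0 °C, consistent with complete melting.

T_f ≈ 68.3 °C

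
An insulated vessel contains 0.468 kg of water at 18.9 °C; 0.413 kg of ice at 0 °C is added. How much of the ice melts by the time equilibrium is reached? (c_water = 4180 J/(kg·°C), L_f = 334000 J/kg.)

m_melted ≈ 0.111 kg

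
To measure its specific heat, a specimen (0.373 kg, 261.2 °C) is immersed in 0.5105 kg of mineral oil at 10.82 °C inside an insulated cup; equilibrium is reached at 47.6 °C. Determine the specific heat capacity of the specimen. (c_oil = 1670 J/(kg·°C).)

c ≈ 394 J/(kg·°C)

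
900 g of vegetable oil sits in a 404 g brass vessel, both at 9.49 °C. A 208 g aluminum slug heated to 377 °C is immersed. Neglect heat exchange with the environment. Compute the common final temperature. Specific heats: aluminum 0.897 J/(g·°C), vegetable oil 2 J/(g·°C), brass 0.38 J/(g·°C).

Setting the total heat transfer to zero:
208·0.897·(T − 377) + 900·2·(T − 9.49) + 404·0.38·(T − 9.49) = 0
2140.1 T = 88878
T = 88878 / 2140.1 = 41.5 °C

T_f ≈ 41.5 °C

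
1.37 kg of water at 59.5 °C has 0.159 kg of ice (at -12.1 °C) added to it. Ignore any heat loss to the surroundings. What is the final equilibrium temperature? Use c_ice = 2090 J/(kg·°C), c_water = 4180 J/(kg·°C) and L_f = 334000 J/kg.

T_f ≈ 44.4 °C

Conservation of energy gives ΣQ = 0:
warm ice to 0 °C: 0.159×2090×(0 − (-12.1)) = 4021; latent heat to melt: 0.159×334000 = 53106; meltwater 0→T: 0.159×4180×T = 664.62 T; water: 5726.6(T − 59.5)
6391.2 T = 340733 − 57127 = 283606
T ≈ 44.37 °C. Since T > 0 °C, the all-ice-melts assumption holds.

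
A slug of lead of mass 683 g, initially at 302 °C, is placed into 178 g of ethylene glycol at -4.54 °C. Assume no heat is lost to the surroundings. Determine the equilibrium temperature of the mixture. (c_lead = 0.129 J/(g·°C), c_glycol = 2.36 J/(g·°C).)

T_f ≈ 48.6 °C

Setting the total heat transfer to zero:
683·0.129·(T − 302) + 178·2.36·(T − (-4.54)) = 0
88.11(T − 302) + 420.08(T − (-4.54)) = 0
(88.11 + 420.08) T = 88.11·302 + 420.08·(-4.54)
T ≈ 48.61 °C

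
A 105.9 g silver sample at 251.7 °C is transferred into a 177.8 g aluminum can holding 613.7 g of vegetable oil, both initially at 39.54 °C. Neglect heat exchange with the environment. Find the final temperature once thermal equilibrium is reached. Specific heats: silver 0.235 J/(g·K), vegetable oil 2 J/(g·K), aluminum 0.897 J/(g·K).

Net heat exchanged in the isolated system is zero:
105.9×0.235×(T − 251.7) + 613.7×2×(T − 39.54) + 177.8×0.897×(T − 39.54) = 0
24.89(T − 251.7) + 1227.4(T − 39.54) + 159.49(T − 39.54) = 0
1411.8 T = 61101
T ≈ 43.28 °C

T_f ≈ 43.3 °C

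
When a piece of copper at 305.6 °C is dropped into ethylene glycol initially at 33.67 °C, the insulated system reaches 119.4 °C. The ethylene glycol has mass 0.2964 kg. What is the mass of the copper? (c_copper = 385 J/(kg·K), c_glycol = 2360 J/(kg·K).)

m ≈ 0.837 kg

Conservation of energy gives ΣQ = 0:
m×385×(119.4 − 305.6) + 0.2964×2360×(119.4 − 33.67) = 0
-71687 m = -59968
m = -59968/-71687 ≈ 0.8365 kg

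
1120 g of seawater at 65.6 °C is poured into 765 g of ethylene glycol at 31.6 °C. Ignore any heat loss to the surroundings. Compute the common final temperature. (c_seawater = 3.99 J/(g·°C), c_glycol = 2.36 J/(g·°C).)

Heat gained plus heat lost sum to zero:
1120*3.99*(T − 65.6) + 765*2.36*(T − 31.6) = 0
(4468.8 + 1805.4) T = 4468.8*65.6 + 1805.4*31.6
T ≈ 55.82 °C

T_f ≈ 55.8 °C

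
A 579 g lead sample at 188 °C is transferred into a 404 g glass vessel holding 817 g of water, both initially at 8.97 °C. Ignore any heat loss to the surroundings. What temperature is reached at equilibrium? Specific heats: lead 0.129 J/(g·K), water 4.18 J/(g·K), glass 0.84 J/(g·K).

T_f ≈ 12.5 °C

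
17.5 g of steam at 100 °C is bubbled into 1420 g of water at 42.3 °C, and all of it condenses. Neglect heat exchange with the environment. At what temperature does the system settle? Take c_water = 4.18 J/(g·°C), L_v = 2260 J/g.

T_f ≈ 49.6 °C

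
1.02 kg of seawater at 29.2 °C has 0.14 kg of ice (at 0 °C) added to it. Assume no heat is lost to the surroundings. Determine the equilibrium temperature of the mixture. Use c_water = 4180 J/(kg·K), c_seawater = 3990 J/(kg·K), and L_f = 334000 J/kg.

Conservation of energy gives ΣQ = 0:
melt ice: 0.14×334000 = 46760; meltwater 0→T: 0.14×4180×T = 585.2 T; seawater cools: 1.02×3990×(T − 29.2) = 4069.8(T − 29.2)
4655 T = 118838 − 46760 = 72078
T ≈ 15.48 °C. Since T > 0 °C, the all-ice-melts assumption holds.

T_f ≈ 15.5 °C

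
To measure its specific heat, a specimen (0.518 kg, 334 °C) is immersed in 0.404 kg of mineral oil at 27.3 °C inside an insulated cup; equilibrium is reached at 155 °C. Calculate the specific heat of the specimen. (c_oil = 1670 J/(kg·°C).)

c ≈ 929 J/(kg·°C)

Taking heat into each body as positive, Σ m c ΔT = 0:
0.518×c×(155 − 334) + 0.404×1670×(155 − 27.3) = 0
-92.72 c = -86157
c = -86157/-92.72 ≈ 929.2 J/(kg·°C)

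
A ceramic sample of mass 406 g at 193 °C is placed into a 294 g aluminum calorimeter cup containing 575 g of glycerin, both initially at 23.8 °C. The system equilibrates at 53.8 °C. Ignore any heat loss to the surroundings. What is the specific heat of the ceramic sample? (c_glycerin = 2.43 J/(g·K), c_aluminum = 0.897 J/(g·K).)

c ≈ 0.882 J/(g·K)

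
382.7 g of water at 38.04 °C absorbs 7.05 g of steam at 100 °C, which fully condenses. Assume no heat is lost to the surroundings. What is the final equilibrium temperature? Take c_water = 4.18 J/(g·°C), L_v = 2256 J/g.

T_f ≈ 48.9 °C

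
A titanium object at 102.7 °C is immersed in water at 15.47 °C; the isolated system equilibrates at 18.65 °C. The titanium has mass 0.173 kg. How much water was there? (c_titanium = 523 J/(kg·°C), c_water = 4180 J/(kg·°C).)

m ≈ 0.572 kg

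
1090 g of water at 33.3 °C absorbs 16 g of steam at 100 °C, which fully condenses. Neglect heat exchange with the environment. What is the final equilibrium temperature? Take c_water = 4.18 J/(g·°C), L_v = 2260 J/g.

T_f ≈ 42.1 °C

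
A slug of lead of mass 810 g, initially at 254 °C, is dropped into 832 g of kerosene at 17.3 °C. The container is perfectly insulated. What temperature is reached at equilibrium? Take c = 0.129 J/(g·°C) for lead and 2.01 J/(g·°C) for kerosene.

T_f ≈ 31.2 °C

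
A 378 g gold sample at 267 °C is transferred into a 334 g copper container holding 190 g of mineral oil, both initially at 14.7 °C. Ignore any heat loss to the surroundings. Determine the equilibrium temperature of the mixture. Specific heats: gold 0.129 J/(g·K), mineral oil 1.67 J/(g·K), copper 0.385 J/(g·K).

T_f ≈ 39.6 °C

Setting the total heat transfer to zero:
378*0.129*(T − 267) + 190*1.67*(T − 14.7) + 334*0.385*(T − 14.7) = 0
48.76(T − 267) + 317.3(T − 14.7) + 128.59(T − 14.7) = 0
494.65 T = 19574
T = 19574/494.65 ≈ 39.57 °C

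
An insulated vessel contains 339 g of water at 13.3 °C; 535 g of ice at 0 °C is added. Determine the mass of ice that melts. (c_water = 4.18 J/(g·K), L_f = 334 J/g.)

m_melted ≈ 56.4 g

Heat available from the water dropping to 0 °C: 339×4.18×13.3 = 18846 J.
Fully melting the ice requires m_ice L_f = 535×334 = 178690 J.
18846 J < 178690 J, so only part of the ice melts and the system sits at 0 °C.
Mass melted = 18846/334 ≈ 56.43 g.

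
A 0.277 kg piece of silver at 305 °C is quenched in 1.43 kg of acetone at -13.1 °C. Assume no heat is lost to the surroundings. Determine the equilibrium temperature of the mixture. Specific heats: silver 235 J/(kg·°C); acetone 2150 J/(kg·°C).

Setting the total heat transfer to zero:
0.277*235*(T − 305) + 1.43*2150*(T − (-13.1)) = 0
65.09(T − 305) + 3074.5(T − (-13.1)) = 0
3139.6 T = -20422
T = -20422 / 3139.6 = -6.5 °C

T_f ≈ -6.5 °C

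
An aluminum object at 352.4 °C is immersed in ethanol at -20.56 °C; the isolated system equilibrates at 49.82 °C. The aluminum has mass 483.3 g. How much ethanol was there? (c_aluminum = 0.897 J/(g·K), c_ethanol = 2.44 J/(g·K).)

m ≈ 764 g

Conservation of energy gives ΣQ = 0:
483.3×0.897×(49.82 − 352.4) + m×2.44×(49.82 − (-20.56)) = 0
171.73 m = 131175
m = 131175/171.73 ≈ 763.9 g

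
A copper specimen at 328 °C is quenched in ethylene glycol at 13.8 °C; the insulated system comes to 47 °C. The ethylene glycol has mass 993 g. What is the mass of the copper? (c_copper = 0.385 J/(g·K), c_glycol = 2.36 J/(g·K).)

m ≈ 719 g

Heat lost by the copper = heat gained by the glycol:
m×0.385×(328 − 47) = 993×2.36×(47 − 13.8)
108.19 m = 77804  ⇒  m ≈ 719.2 g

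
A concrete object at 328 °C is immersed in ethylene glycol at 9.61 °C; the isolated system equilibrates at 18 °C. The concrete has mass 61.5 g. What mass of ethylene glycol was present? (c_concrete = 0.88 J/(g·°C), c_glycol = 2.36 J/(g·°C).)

Net heat exchanged in the isolated system is zero:
61.5×0.88×(18 − 328) + m×2.36×(18 − 9.61) = 0
19.8 m = 16777
m = 16777/19.8 ≈ 847.3 g

m ≈ 847 g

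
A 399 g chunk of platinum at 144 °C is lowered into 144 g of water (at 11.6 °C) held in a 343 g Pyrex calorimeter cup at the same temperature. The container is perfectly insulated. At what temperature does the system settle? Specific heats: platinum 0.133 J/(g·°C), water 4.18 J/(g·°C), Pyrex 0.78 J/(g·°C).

Setting the total heat transfer to zero:
399*0.133*(T − 144) + 144*4.18*(T − 11.6) + 343*0.78*(T − 11.6) = 0
53.07(T − 144) + 601.92(T − 11.6) + 267.54(T − 11.6) = 0
(53.07 + 601.92 + 267.54) T = 53.07*144 + 601.92*11.6 + 267.54*11.6
T = 17727 / 922.53 = 19.2 °C

T_f ≈ 19.2 °C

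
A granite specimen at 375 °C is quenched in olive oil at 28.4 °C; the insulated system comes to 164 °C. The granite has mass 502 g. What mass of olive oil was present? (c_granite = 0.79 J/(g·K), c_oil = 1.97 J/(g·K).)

m ≈ 313 g

Heat lost by the granite = heat gained by the oil:
502×0.79×(375 − 164) = m×1.97×(164 − 28.4)
267.13 m = 83678  ⇒  m ≈ 313.2 g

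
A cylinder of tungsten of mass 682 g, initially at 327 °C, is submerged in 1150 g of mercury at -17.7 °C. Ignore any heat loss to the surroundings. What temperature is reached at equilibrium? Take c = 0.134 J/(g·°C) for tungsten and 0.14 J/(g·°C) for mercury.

|Q_tungsten| = |Q_mercury|:
682·0.134·(327 − T) = 1150·0.14·(T − (-17.7))
91.39(327 − T) = 161(T − (-17.7))
252.39 T = 27034  ⇒  T ≈ 107.11 °C

T_f ≈ 107.1 °C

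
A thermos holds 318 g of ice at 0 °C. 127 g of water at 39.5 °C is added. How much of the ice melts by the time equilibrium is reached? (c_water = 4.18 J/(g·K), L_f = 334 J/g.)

m_melted ≈ 62.8 g

Heat available from the water dropping to 0 °C: 127·4.18·39.5 = 20969 J.
Melting all 318 g of ice would need 318·334 = 106212 J.
Since 20969 < 106212 J, not all the ice melts; equilibrium is at 0 °C.
Mass melted = 20969/334 ≈ 62.78 g.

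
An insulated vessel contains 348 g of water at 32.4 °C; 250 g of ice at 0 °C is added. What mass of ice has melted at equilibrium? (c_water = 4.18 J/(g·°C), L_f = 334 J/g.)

m_melted ≈ 141 g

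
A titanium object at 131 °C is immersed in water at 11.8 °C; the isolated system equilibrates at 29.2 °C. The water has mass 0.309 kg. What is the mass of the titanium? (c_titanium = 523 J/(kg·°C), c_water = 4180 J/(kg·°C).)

m ≈ 0.422 kg

Net heat exchanged in the isolated system is zero:
m×523×(29.2 − 131) + 0.309×4180×(29.2 − 11.8) = 0
-53241 m = -22474
m = -22474/-53241 ≈ 0.4221 kg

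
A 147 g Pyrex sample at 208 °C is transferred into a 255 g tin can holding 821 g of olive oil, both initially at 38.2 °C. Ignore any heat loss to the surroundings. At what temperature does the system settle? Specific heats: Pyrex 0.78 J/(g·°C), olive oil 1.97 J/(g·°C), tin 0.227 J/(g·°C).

T_f ≈ 49.1 °C

Net heat exchanged in the isolated system is zero:
147·0.78·(T − 208) + 821·1.97·(T − 38.2) + 255·0.227·(T − 38.2) = 0
1789.9 T = 87844
T = 87844/1789.9 ≈ 49.08 °C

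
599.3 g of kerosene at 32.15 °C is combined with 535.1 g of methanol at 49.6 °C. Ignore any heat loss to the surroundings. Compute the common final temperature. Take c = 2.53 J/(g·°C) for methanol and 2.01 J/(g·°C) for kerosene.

T_f ≈ 41.4 °C

With ΣQ=0 the equilibrium temperature is the m·c-weighted mean:
T_f = (1353.8*49.6 + 1204.6*32.15) / (1353.8 + 1204.6)
    = 105876 / 2558.4 ≈ 41.38 °C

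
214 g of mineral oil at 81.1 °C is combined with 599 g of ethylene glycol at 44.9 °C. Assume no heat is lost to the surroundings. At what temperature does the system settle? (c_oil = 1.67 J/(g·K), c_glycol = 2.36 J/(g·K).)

Taking heat into each body as positive, Σ m c ΔT = 0:
214×1.67×(T − 81.1) + 599×2.36×(T − 44.9) = 0
(357.38 + 1413.6) T = 357.38×81.1 + 1413.6×44.9
T ≈ 52.20 °C

T_f ≈ 52.2 °C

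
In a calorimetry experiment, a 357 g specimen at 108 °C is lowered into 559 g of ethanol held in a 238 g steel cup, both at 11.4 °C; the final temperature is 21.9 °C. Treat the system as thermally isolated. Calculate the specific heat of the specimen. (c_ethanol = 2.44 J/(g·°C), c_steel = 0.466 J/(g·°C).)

Net heat exchanged in the isolated system is zero:
357·c·(21.9 − 108) + 559·2.44·(21.9 − 11.4) + 238·0.466·(21.9 − 11.4) = 0
-30738 c = -15486
c = -15486/-30738 ≈ 0.5038 J/(g·°C)

c ≈ 0.504 J/(g·°C)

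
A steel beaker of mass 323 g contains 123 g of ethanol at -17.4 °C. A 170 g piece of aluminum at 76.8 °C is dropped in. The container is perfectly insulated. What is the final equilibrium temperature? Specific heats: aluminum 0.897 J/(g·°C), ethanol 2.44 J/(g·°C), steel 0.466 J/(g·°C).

T_f ≈ 6.4 °C

T_f = Σ m_i c_i T_i / Σ m_i c_i:
T_f = (152.49×76.8 + 300.12×(-17.4) + 150.52×(-17.4)) / (152.49 + 300.12 + 150.52)
    = 3870.1 / 603.13 ≈ 6.42 °C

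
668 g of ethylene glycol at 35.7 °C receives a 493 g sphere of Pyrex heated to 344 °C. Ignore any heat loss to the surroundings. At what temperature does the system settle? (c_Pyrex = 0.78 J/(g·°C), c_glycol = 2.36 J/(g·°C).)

With ΣQ=0 the equilibrium temperature is the m·c-weighted mean:
T_f = (384.54×344 + 1576.5×35.7) / (384.54 + 1576.5)
    = 188562 / 1961 ≈ 96.16 °C

T_f ≈ 96.2 °C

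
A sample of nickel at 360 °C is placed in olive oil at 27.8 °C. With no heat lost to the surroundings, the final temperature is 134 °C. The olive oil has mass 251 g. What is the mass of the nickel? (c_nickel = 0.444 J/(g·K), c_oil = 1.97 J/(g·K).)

m ≈ 523 g

Heat lost by the nickel = heat gained by the oil:
m×0.444×(360 − 134) = 251×1.97×(134 − 27.8)
100.34 m = 52513  ⇒  m ≈ 523.3 g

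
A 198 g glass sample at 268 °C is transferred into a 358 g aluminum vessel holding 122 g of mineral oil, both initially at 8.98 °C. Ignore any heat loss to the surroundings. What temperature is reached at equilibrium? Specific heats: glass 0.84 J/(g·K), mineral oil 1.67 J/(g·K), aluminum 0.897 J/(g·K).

T_f = Σ m_i c_i T_i / Σ m_i c_i:
T_f = (166.32·268 + 203.74·8.98 + 321.13·8.98) / (166.32 + 203.74 + 321.13)
    = 49287 / 691.19 ≈ 71.31 °C

T_f ≈ 71.3 °C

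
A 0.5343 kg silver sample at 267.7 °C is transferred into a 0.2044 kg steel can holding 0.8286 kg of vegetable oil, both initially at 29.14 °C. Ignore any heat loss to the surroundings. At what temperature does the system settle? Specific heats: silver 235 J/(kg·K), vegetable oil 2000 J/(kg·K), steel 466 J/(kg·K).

T_f ≈ 45.1 °C

Taking heat into each body as positive, Σ m c ΔT = 0:
0.5343*235*(T − 267.7) + 0.8286*2000*(T − 29.14) + 0.2044*466*(T − 29.14) = 0
125.56(T − 267.7) + 1657.2(T − 29.14) + 95.25(T − 29.14) = 0
1878 T = 84679
T = 84679/1878 ≈ 45.09 °C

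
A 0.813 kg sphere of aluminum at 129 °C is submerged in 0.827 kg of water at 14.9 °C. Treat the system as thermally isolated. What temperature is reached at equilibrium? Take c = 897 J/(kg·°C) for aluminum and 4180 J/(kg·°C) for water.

|Q_aluminum| = |Q_water|:
0.813·897·(129 − T) = 0.827·4180·(T − 14.9)
729.26(129 − T) = 3456.9(T − 14.9)
4186.1 T = 145582  ⇒  T ≈ 34.78 °C

T_f ≈ 34.8 °C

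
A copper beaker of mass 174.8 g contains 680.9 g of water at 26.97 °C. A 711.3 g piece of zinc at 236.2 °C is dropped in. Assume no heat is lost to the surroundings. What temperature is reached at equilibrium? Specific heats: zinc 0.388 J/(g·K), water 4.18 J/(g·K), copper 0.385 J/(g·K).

T_f is the heat-capacity-weighted average of the initial temperatures:
T_f = (275.98·236.2 + 2846.2·26.97 + 67.3·26.97) / (275.98 + 2846.2 + 67.3)
    = 143764 / 3189.4 ≈ 45.07 °C

T_f ≈ 45.1 °C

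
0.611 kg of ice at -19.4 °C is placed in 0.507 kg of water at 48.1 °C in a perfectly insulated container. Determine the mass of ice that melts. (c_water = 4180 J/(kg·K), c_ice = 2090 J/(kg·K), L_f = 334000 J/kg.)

m_melted ≈ 0.231 kg

Water can give up m c ΔT = 0.507×4180×48.1 = 101936 J before reaching 0 °C.
Of that, 0.611×2090×19.4 = 24774 J goes to bring the ice to 0 °C, leaving 77163 J.
Fully melting the ice requires m_ice L_f = 0.611×334000 = 204074 J.
77163 J < 204074 J, so only part of the ice melts and the system sits at 0 °C.
m_melted×334000 = 77163  ⇒  m_melted ≈ 0.231 kg.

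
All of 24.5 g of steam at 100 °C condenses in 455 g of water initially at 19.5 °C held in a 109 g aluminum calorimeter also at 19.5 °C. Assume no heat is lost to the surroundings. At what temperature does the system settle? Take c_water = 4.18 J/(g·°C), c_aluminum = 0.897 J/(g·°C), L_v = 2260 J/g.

Heat gained plus heat lost sum to zero:
latent heat released on condensation: 24.5×2260 = 55370
  condensed water 100 °C→T: 102.41(T − 100)
  water warms: 455×4.18×(T − 19.5) = 1901.9(T − 19.5)
  aluminum cup: 109×0.897×(T − 19.5) = 97.77(T − 19.5)
2102.1 T = 55370 + 10241 + 38994 = 104605
T ≈ 49.76 °C, under the boiling point, so the assumption holds.

T_f ≈ 49.8 °C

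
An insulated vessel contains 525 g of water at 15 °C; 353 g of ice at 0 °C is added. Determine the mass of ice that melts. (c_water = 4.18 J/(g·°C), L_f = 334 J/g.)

Water can give up m c ΔT = 525·4.18·15 = 32918 J before reaching 0 °C.
Melting all 353 g of ice would need 353·334 = 117902 J.
That's not enough to melt it all — equilibrium is at 0 °C with ice remaining.
Mass melted = 32918/334 ≈ 98.56 g.

m_melted ≈ 98.6 g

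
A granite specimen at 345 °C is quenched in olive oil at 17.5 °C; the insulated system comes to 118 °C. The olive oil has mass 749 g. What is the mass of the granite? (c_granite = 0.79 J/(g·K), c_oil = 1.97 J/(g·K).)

m ≈ 827 g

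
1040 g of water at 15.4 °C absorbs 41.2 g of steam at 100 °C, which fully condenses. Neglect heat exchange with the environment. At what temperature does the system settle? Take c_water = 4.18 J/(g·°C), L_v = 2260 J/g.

T_f ≈ 39.2 °C

Energy balance with sensible and latent terms:
latent heat released on condensation: 41.2×2260 = 93112
  condensed water 100 °C→T: 172.22(T − 100)
  original water: 4347.2(T − 15.4)
4519.4 T = 93112 + 17222 + 66947 = 177280
T ≈ 39.23 °C (< 100 °C, so full condensation is consistent).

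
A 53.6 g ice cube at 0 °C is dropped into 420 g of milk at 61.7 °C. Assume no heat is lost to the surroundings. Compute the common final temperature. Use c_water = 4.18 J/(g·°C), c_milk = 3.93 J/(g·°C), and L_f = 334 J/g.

T_f ≈ 44.8 °C

Net heat exchanged in the isolated system is zero:
melt ice: 53.6×334 = 17902; warm the meltwater: 224.05 T; milk: 1650.6(T − 61.7)
1874.6 T = 101842 − 17902 = 83940
T ≈ 44.78 °C — above 0 °C, consistent with complete melting.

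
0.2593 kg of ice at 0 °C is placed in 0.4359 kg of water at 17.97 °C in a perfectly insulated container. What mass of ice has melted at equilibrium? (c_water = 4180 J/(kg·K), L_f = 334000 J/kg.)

m_melted ≈ 0.098 kg

Water can give up m c ΔT = 0.4359×4180×17.97 = 32742 J before reaching 0 °C.
Melting all 0.2593 kg of ice would need 0.2593×334000 = 86606 J.
32742 J < 86606 J, so only part of the ice melts and the system sits at 0 °C.
Mass melted = 32742/334000 ≈ 0.09803 kg.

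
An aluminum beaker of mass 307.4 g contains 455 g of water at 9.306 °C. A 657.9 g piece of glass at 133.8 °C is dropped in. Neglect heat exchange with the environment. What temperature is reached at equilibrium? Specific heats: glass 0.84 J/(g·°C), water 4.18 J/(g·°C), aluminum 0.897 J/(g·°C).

T_f ≈ 34.5 °C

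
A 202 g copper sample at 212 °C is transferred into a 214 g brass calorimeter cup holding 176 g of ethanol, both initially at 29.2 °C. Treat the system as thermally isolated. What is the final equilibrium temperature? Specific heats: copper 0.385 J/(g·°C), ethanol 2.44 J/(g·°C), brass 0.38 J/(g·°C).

T_f ≈ 53.4 °C

Conservation of energy gives ΣQ = 0:
202*0.385*(T − 212) + 176*2.44*(T − 29.2) + 214*0.38*(T − 29.2) = 0
588.53 T = 31401
T = 31401 / 588.53 = 53.4 °C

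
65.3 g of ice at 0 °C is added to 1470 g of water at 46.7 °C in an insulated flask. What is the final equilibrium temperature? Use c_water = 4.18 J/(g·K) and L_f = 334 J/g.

T_f ≈ 41.3 °C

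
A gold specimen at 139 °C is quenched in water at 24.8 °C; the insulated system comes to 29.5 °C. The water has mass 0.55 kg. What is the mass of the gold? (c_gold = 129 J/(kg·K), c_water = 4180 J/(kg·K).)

|Q_gold| = |Q_water|:
m×129×(139 − 29.5) = 0.55×4180×(29.5 − 24.8)
14126 m = 10805  ⇒  m ≈ 0.7649 kg

m ≈ 0.765 kg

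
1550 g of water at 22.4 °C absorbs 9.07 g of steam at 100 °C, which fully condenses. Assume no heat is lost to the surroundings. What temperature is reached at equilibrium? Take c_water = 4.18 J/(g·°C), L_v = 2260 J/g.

T_f ≈ 26.0 °C

Heat gained plus heat lost sum to zero:
latent heat released on condensation: 9.07×2260 = 20498
  condensed water 100 °C→T: 37.91(T − 100)
  water warms: 1550×4.18×(T − 22.4) = 6479(T − 22.4)
6516.9 T = 20498 + 3791.3 + 145130 = 169419
T ≈ 26.00 °C, under the boiling point, so the assumption holds.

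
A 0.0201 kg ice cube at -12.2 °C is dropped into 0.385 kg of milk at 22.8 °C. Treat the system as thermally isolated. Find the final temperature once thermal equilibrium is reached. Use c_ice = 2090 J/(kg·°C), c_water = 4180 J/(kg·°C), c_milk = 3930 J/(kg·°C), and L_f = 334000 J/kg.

T_f ≈ 17.1 °C

Taking heat into each body as positive, Σ m c ΔT = 0:
warm ice to 0 °C: 0.0201×2090×(0 − (-12.2)) = 512.51
  melt ice: 0.0201×334000 = 6713.4
  meltwater 0→T: 0.0201×4180×T = 84.02 T
  milk cools: 0.385×3930×(T − 22.8) = 1513(T − 22.8)
1597.1 T = 34498 − 7225.9 = 27272
T ≈ 17.08 °C — above 0 °C, consistent with complete melting.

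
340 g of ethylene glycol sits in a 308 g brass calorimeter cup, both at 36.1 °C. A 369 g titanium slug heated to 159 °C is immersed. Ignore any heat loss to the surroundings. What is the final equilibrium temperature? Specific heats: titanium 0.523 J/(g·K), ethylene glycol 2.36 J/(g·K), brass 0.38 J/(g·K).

T_f ≈ 57.4 °C

T_f is the heat-capacity-weighted average of the initial temperatures:
T_f = (192.99*159 + 802.4*36.1 + 117.04*36.1) / (192.99 + 802.4 + 117.04)
    = 63877 / 1112.4 ≈ 57.42 °C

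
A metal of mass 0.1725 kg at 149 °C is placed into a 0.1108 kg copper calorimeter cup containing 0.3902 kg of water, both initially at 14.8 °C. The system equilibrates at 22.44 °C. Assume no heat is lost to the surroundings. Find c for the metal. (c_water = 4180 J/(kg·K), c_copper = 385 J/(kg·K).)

c ≈ 586 J/(kg·K)

Setting the total heat transfer to zero:
0.1725·c·(22.44 − 149) + 0.3902·4180·(22.44 − 14.8) + 0.1108·385·(22.44 − 14.8) = 0
-21.83 c = -12787
c = -12787/-21.83 ≈ 585.7 J/(kg·K)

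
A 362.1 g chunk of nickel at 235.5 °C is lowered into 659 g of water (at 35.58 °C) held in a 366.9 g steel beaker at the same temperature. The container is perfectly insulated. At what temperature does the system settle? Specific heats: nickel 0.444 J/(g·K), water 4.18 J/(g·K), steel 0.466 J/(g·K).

T_f ≈ 46.0 °C

Let T be the final temperature. ΣQ_i = 0:
362.1×0.444×(T − 235.5) + 659×4.18×(T − 35.58) + 366.9×0.466×(T − 35.58) = 0
160.77(T − 235.5) + 2754.6(T − 35.58) + 170.98(T − 35.58) = 0
(160.77 + 2754.6 + 170.98) T = 160.77×235.5 + 2754.6×35.58 + 170.98×35.58
T ≈ 45.99 °C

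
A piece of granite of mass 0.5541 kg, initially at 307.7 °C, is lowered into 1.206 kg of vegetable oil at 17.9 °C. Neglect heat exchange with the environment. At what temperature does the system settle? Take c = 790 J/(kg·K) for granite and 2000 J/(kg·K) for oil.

T_f ≈ 62.4 °C

Heat lost by the granite equals heat gained by the oil:
0.5541×790×(307.7 − T) = 1.206×2000×(T − 17.9)
437.74(307.7 − T) = 2412(T − 17.9)
2849.7 T = 177867  ⇒  T ≈ 62.42 °C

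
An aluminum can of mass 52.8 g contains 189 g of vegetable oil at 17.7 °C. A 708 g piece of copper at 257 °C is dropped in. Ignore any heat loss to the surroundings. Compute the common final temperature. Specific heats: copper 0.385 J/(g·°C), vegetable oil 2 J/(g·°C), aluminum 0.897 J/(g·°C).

T_f ≈ 111.2 °C

T_f is the heat-capacity-weighted average of the initial temperatures:
T_f = (272.58·257 + 378·17.7 + 47.36·17.7) / (272.58 + 378 + 47.36)
    = 77582 / 697.94 ≈ 111.16 °C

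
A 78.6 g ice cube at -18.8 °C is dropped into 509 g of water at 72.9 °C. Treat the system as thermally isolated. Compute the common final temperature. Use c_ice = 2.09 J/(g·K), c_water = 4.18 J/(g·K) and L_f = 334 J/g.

T_f ≈ 51.2 °C

Net heat exchanged in the isolated system is zero:
ice -18.8→0 °C: 78.6·2.09·18.8 = 3088.4
  fusion: m_ice L_f = 78.6·334 = 26252
  meltwater 0→T: 78.6·4.18·T = 328.55 T
  water cools: 509·4.18·(T − 72.9) = 2127.6(T − 72.9)
2456.2 T = 155103 − 29341 = 125763
T ≈ 51.20 °C (positive, so assuming full melt was valid).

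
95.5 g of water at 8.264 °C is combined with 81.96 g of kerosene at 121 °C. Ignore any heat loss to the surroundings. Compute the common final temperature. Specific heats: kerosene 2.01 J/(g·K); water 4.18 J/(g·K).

T_f ≈ 41.2 °C

|Q_kerosene| = |Q_water|:
81.96×2.01×(121 − T) = 95.5×4.18×(T − 8.264)
164.74(121 − T) = 399.19(T − 8.264)
563.93 T = 23232  ⇒  T ≈ 41.20 °C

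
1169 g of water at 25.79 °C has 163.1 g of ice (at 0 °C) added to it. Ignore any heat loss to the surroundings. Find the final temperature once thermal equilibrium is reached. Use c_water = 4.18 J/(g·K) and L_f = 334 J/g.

T_f ≈ 12.8 °C

Heat gained plus heat lost sum to zero:
melt ice: 163.1·334 = 54475
  warm the meltwater: 681.76 T
  water: 4886.4(T − 25.79)
5568.2 T = 126021 − 54475 = 71545
T ≈ 12.85 °C — above 0 °C, consistent with complete melting.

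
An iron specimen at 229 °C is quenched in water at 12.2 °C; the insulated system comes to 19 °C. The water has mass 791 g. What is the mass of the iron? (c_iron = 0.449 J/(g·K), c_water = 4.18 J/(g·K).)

m ≈ 238 g

Energy conservation, ΣQ = 0:
m·0.449·(19 − 229) + 791·4.18·(19 − 12.2) = 0
-94.29 m = -22483
m = -22483/-94.29 ≈ 238.4 g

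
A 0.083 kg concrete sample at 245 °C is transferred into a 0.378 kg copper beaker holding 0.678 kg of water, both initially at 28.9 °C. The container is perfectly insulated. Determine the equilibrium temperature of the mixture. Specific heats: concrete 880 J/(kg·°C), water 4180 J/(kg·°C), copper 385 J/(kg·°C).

T_f = Σ m_i c_i T_i / Σ m_i c_i:
T_f = (73.04·245 + 2834·28.9 + 145.53·28.9) / (73.04 + 2834 + 145.53)
    = 104004 / 3052.6 ≈ 34.07 °C

T_f ≈ 34.1 °C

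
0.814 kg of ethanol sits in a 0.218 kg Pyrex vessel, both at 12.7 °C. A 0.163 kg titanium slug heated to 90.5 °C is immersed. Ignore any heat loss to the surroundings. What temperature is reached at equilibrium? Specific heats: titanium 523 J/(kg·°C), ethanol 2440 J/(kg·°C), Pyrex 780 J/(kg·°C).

T_f is the heat-capacity-weighted average of the initial temperatures:
T_f = (85.25·90.5 + 1986.2·12.7 + 170.04·12.7) / (85.25 + 1986.2 + 170.04)
    = 35099 / 2241.4 ≈ 15.66 °C

T_f ≈ 15.7 °C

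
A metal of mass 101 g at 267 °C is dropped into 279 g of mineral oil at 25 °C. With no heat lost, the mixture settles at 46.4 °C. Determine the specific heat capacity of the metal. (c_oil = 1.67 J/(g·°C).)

c ≈ 0.448 J/(g·°C)

Net heat exchanged in the isolated system is zero:
101×c×(46.4 − 267) + 279×1.67×(46.4 − 25) = 0
-22281 c = -9970.9
c = -9970.9/-22281 ≈ 0.4475 J/(g·°C)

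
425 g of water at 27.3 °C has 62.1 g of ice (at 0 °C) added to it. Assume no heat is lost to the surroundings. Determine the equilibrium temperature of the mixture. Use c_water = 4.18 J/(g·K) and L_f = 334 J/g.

Heat gained plus heat lost sum to zero:
melt ice: 62.1×334 = 20741; meltwater 0→T: 62.1×4.18×T = 259.58 T; water: 1776.5(T − 27.3)
2036.1 T = 48498 − 20741 = 27757
T ≈ 13.63 °C — above 0 °C, consistent with complete melting.

T_f ≈ 13.6 °C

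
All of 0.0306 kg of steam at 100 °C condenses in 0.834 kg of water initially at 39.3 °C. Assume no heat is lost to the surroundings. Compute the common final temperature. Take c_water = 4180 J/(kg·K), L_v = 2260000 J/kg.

Sum of m c ΔT and latent-heat terms is zero:
latent heat released on condensation: 0.0306·2260000 = 69156; condensate cools 100→T: 0.0306·4180·(T − 100) = 127.91(T − 100); water warms: 0.834·4180·(T − 39.3) = 3486.1(T − 39.3)
3614 T = 69156 + 12791 + 137005 = 218951
T ≈ 60.58 °C — below 100 °C, confirming all the steam condensed.

T_f ≈ 60.6 °C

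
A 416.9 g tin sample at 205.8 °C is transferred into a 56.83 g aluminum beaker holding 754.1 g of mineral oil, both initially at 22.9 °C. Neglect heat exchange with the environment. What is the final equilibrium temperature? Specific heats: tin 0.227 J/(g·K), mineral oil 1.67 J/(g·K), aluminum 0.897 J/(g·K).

Let T be the final temperature. ΣQ_i = 0:
416.9×0.227×(T − 205.8) + 754.1×1.67×(T − 22.9) + 56.83×0.897×(T − 22.9) = 0
94.64(T − 205.8) + 1259.3(T − 22.9) + 50.98(T − 22.9) = 0
1405 T = 49483
T ≈ 35.22 °C

T_f ≈ 35.2 °C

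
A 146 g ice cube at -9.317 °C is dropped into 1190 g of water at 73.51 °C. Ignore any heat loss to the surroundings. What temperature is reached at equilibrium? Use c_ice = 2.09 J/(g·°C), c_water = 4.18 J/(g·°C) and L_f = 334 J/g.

T_f ≈ 56.2 °C

Sum of m c ΔT and latent-heat terms is zero:
warm ice to 0 °C: 146·2.09·(0 − (-9.317)) = 2843
  melt ice: 146·334 = 48764
  warm the meltwater: 610.28 T
  water cools: 1190·4.18·(T − 73.51) = 4974.2(T − 73.51)
5584.5 T = 365653 − 51607 = 314046
T ≈ 56.24 °C. Since T > 0 °C, the all-ice-melts assumption holds.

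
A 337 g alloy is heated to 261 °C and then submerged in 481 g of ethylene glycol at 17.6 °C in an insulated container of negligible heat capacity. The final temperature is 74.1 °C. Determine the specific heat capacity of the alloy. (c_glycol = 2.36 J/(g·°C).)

c ≈ 1.02 J/(g·°C)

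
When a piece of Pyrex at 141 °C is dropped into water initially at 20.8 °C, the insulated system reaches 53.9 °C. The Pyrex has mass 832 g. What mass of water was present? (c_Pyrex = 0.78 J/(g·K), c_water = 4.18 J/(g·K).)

Heat lost by the Pyrex = heat gained by the water:
832×0.78×(141 − 53.9) = m×4.18×(53.9 − 20.8)
138.36 m = 56524  ⇒  m ≈ 408.5 g

m ≈ 409 g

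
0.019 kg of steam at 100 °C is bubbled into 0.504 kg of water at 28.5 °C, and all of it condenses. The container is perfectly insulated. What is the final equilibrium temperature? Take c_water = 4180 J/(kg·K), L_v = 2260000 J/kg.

T_f ≈ 50.7 °C

Energy conservation, ΣQ = 0:
steam→water at 100 °C releases m L_v = 0.019×2260000 = 42940; condensate cools 100→T: 0.019×4180×(T − 100) = 79.42(T − 100); original water: 2106.7(T − 28.5)
2186.1 T = 42940 + 7942 + 60042 = 110924
T ≈ 50.74 °C, under the boiling point, so the assumption holds.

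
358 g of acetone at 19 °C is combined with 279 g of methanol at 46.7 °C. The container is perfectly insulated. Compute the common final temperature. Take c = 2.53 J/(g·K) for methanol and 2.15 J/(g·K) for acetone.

Net heat exchanged in the isolated system is zero:
279×2.53×(T − 46.7) + 358×2.15×(T − 19) = 0
(705.87 + 769.7) T = 705.87×46.7 + 769.7×19
T ≈ 32.25 °C

T_f ≈ 32.3 °C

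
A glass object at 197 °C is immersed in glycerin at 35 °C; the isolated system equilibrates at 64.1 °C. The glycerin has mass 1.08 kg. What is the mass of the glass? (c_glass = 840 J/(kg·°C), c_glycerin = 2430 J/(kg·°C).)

Energy conservation, ΣQ = 0:
m·840·(64.1 − 197) + 1.08·2430·(64.1 − 35) = 0
-111636 m = -76370
m = -76370/-111636 ≈ 0.6841 kg

m ≈ 0.684 kg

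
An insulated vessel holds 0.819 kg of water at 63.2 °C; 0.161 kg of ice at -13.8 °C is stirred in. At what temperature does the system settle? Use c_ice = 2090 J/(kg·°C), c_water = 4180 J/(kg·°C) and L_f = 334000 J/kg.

T_f ≈ 38.6 °C

Conservation of energy gives ΣQ = 0:
ice -13.8→0 °C: 0.161·2090·13.8 = 4643.6; fusion: m_ice L_f = 0.161·334000 = 53774; meltwater 0→T: 0.161·4180·T = 672.98 T; water: 3423.4(T − 63.2)
4096.4 T = 216360 − 58418 = 157943
T ≈ 38.56 °C (positive, so assuming full melt was valid).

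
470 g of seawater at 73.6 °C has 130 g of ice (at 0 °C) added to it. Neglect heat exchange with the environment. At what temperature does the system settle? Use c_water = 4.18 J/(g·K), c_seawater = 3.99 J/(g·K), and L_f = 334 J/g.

T_f ≈ 39.1 °C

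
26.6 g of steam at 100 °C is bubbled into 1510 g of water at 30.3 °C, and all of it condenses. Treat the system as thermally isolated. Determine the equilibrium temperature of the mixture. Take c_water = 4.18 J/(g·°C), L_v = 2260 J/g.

T_f ≈ 40.9 °C

Setting the total heat transfer to zero:
latent heat released on condensation: 26.6×2260 = 60116
  condensed water 100 °C→T: 111.19(T − 100)
  original water: 6311.8(T − 30.3)
6423 T = 60116 + 11119 + 191248 = 262482
T ≈ 40.87 °C — below 100 °C, confirming all the steam condensed.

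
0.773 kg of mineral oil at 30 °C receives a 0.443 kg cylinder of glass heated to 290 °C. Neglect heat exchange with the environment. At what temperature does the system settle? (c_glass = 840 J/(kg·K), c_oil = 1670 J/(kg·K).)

Set heat shed by the hot body equal to heat absorbed by the cold body:
0.443*840*(290 − T) = 0.773*1670*(T − 30)
372.12(290 − T) = 1290.9(T − 30)
1663 T = 146642  ⇒  T ≈ 88.18 °C

T_f ≈ 88.2 °C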